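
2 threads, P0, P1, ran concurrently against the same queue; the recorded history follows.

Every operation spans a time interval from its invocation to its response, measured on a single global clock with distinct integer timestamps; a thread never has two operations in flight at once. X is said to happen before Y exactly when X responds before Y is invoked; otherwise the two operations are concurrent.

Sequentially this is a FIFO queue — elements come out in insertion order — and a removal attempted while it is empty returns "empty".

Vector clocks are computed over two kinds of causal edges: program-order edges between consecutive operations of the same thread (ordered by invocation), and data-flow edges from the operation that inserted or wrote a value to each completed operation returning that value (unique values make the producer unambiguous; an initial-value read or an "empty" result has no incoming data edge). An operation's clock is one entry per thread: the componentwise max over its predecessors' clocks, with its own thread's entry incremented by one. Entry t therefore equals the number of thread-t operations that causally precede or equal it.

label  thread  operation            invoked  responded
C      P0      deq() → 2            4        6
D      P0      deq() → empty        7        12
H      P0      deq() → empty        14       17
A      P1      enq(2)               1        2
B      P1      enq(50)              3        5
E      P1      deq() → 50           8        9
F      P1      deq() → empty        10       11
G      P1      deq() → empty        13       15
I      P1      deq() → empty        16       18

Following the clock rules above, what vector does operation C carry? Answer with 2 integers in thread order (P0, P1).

A (invocation 1): nothing precedes it; P1's component alone gives (0, 1)
B, invoked 3, takes VC(A)=(0, 1) under max, adds 1 for P1 → (0, 2)
C, invoked 4, takes VC(A)=(0, 1) under max, adds 1 for P0 → (1, 1)
E, invoked 8, takes VC(B)=(0, 2) under max, adds 1 for P1 → (0, 3)
D, invoked 7, takes VC(C)=(1, 1) under max, adds 1 for P0 → (2, 1)
F, invoked 10, takes VC(E)=(0, 3) under max, adds 1 for P1 → (0, 4)
H, invoked 14, takes VC(D)=(2, 1) under max, adds 1 for P0 → (3, 1)
G, invoked 13, takes VC(F)=(0, 4) under max, adds 1 for P1 → (0, 5)
I, invoked 16, takes VC(G)=(0, 5) under max, adds 1 for P1 → (0, 6)
target: VC(C) = (1, 1)

(1, 1)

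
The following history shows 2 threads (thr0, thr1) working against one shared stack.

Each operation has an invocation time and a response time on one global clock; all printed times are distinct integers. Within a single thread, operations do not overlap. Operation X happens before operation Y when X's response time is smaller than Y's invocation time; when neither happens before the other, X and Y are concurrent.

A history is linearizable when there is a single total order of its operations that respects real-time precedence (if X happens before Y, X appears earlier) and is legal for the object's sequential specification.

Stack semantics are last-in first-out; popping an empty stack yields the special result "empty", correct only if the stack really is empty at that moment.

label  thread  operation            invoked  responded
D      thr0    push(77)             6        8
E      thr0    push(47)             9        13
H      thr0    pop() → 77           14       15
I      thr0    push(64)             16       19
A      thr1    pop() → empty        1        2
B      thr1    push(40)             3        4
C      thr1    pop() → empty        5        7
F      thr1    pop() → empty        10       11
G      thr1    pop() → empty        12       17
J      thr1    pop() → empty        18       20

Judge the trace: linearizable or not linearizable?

the violation lands at event 7, C's response at time 7: events 1..6 linearize, events 1..7 do not
a single order respects real time; the 3 completed stack operations fail replay along it
every completion of the 1 pending operation (D) was checked; none linearizes
for example A, B, C (pending dropped) fails at step 3: C pop() → empty is not legal there

not linearizable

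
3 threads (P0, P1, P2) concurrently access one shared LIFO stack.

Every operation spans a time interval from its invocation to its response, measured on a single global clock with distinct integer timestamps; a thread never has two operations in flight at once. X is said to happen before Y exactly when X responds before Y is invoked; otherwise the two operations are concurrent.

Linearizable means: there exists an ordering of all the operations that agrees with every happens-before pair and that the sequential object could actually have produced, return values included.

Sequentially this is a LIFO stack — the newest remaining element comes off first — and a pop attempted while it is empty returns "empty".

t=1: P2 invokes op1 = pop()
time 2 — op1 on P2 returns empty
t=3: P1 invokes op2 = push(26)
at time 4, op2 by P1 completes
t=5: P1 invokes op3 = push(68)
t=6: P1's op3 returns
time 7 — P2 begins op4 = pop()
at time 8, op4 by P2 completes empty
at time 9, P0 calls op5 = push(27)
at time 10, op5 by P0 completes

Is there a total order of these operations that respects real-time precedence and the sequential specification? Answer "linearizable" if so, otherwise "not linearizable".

not linearizable

events 1..7 are fine; event 8 — the response of op4 at time 8 — makes the prefix non-linearizable
the completed operations (4 total) allow one real-time order; the LIFO stack replay rejects it
e.g. op1, op2, op3, op4: illegal at step 4, since op4 pop() → empty cannot apply there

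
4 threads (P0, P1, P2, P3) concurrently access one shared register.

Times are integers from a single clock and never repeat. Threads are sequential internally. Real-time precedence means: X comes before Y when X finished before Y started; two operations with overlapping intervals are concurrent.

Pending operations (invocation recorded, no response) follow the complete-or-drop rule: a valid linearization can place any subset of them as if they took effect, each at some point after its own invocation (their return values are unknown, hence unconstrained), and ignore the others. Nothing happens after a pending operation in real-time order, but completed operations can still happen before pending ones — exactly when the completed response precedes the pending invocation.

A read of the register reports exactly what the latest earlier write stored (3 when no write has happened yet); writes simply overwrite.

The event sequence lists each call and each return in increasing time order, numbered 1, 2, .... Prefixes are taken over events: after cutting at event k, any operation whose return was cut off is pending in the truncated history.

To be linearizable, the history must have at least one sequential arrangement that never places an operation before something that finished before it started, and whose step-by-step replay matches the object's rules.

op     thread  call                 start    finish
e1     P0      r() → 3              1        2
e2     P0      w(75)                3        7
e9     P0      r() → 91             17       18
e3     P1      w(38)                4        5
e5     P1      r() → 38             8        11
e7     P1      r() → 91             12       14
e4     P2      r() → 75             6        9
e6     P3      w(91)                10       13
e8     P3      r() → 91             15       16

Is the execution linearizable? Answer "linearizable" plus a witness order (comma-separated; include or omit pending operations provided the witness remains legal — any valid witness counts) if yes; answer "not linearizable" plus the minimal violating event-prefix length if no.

not linearizable — minimal violating prefix: 11 events

already the first 11 events (up to e5's response at time 11) admit no linearization; the first 10 still do
every one of the 5 real-time-consistent orders over 5 completed register ops fails the sequential spec
no escape via the 1 pending operation (e6): every completion choice fails
one such order, e1, e2, e3, e4, e5 (pending dropped), breaks at step 4 where e4 r() → 75 is illegal
one such order, e1, e2, e3, e5, e4 (pending dropped), breaks at step 5 where e4 r() → 75 is illegal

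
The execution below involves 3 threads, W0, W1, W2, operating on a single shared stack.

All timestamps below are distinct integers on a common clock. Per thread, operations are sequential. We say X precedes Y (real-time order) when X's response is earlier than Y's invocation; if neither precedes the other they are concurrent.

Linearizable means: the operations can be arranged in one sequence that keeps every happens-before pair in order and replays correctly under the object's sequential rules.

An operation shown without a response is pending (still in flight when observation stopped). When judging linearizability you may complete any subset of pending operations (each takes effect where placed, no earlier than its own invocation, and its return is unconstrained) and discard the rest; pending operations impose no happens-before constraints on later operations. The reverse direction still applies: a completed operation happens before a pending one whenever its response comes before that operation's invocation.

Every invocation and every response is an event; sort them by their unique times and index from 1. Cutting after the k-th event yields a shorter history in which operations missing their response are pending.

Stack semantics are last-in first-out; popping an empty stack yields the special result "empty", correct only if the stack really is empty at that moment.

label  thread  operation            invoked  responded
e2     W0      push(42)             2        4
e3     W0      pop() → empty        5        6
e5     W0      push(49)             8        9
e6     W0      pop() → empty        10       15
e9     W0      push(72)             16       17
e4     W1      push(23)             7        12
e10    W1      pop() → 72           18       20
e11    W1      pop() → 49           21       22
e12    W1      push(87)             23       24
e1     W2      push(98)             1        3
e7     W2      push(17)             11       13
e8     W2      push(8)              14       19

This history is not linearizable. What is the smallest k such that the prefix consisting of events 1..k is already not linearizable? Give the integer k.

6

events 1..5 are linearizable, e.g. via e1, e2:
step 1: e1 push(98) — stack <98>
step 2: e2 push(42) — stack <98,42>
event 6 — e3's response, time 6 — after it, nothing linearizes
take e1, e2, e3: step 3 already fails, because e3 pop() → empty cannot occur there
take e2, e1, e3: step 3 already fails, because e3 pop() → empty cannot occur there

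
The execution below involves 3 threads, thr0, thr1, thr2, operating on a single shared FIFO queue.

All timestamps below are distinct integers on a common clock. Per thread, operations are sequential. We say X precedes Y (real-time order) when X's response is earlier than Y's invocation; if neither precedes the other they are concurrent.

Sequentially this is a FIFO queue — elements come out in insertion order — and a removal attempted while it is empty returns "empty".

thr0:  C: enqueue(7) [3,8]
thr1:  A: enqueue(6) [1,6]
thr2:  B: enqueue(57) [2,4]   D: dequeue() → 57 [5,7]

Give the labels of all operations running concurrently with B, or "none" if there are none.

B runs from 2 to 4; window-overlapping ops are concurrent
A [1,6]: concurrent
C [3,8]: concurrent
D [5,7]: after

A, C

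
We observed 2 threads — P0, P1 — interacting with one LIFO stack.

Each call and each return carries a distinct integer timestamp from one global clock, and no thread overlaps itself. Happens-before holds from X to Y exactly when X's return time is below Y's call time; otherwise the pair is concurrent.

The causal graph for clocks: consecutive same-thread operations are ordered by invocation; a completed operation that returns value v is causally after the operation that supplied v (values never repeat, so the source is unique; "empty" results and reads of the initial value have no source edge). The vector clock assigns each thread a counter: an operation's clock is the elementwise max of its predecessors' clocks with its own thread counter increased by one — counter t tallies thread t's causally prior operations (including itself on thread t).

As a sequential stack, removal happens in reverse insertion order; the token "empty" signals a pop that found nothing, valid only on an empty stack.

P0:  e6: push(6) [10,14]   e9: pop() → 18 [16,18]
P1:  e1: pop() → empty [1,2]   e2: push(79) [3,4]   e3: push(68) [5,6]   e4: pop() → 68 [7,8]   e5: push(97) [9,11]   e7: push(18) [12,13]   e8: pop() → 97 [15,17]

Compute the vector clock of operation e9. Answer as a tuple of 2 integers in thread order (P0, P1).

(2, 6)

no predecessors for e1 (invoked 1): P1 increments from zero → (0, 1)
no predecessors for e6 (invoked 10): P0 increments from zero → (1, 0)
e2, invoked 3, takes VC(e1)=(0, 1) under max, adds 1 for P1 → (0, 2)
e3, invoked 5, takes VC(e2)=(0, 2) under max, adds 1 for P1 → (0, 3)
e4, invoked 7, takes VC(e3)=(0, 3) under max, adds 1 for P1 → (0, 4)
e5, invoked 9, takes VC(e4)=(0, 4) under max, adds 1 for P1 → (0, 5)
e7, invoked 12, takes VC(e5)=(0, 5) under max, adds 1 for P1 → (0, 6)
e8, invoked 15, takes VC(e5)=(0, 5), VC(e7)=(0, 6) under max, adds 1 for P1 → (0, 7)
e9, invoked 16, takes VC(e6)=(1, 0), VC(e7)=(0, 6) under max, adds 1 for P0 → (2, 6)
target: VC(e9) = (2, 6)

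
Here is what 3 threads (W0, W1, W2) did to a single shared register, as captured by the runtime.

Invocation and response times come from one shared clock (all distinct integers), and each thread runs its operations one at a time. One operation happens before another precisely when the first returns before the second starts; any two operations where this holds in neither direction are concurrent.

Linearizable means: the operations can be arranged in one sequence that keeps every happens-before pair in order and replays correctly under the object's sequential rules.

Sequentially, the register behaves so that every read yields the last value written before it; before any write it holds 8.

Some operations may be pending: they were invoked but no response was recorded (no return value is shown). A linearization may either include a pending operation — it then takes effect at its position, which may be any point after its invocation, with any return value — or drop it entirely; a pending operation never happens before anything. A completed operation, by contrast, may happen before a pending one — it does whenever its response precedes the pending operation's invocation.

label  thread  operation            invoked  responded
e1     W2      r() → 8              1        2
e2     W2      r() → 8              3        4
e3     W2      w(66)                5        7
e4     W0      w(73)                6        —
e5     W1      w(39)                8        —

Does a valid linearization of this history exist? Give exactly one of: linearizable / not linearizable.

witness order: e1, e2, e3
step 1: e1 r() → 8 — value 8
step 2: e2 r() → 8 — value 8
step 3: e3 w(66) — value 66

linearizable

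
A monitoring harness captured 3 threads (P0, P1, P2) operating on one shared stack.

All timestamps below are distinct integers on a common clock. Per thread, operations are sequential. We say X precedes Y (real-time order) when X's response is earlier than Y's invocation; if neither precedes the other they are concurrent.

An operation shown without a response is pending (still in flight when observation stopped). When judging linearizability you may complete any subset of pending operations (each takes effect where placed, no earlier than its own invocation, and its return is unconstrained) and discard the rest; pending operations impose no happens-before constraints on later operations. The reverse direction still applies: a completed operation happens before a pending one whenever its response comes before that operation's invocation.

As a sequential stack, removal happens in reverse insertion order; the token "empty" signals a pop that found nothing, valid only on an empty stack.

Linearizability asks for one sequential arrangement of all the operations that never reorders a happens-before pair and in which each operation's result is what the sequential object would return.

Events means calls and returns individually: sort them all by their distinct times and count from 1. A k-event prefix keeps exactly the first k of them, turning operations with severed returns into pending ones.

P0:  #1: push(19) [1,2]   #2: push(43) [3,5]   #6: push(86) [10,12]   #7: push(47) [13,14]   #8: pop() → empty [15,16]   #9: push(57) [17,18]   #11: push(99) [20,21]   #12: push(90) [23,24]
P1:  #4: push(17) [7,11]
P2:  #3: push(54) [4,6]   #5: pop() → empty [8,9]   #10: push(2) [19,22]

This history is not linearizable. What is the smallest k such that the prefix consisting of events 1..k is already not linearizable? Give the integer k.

9

events 1..8 are linearizable, e.g. via #1, #2, #3:
1. #1 push(19), leaving stack <19>
2. #2 push(43), leaving stack <19,43>
3. #3 push(54), leaving stack <19,43,54>
adding event 9 (#5 responds at 9) leaves no legal real-time order
including or dropping the 1 pending operation (#4) in any combination fails
one such order, #1, #2, #3, #5 (pending dropped), breaks at step 4 where #5 pop() → empty is illegal
one such order, #1, #3, #2, #5 (pending dropped), breaks at step 4 where #5 pop() → empty is illegal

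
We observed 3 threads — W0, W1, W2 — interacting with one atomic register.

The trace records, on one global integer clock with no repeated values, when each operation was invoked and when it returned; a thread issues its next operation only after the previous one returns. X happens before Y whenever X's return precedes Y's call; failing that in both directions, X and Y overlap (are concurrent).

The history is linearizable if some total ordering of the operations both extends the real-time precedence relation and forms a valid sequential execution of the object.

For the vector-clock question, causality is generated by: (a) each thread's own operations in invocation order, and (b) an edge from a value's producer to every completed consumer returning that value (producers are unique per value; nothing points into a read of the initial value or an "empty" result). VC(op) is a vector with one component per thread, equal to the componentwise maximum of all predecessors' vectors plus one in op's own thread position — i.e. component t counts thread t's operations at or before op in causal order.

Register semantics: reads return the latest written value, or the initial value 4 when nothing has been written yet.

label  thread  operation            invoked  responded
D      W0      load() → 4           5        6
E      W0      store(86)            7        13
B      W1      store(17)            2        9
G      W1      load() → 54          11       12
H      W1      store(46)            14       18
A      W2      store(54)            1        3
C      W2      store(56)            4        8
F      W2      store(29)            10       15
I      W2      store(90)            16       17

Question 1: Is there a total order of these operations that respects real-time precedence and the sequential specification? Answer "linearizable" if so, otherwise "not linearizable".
not linearizable

prefix check: 1..5 passes, 1..6 fails once D's time-6 response joins
exhaustive check: the 2 completed atomic register ops admit one real-time order; illegal
no escape via the 2 pending operations (B, C): every completion choice fails
for example A, D (pending dropped) fails at step 2: D load() → 4 is not legal there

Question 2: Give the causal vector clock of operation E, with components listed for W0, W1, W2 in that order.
Answer: (2, 0, 0)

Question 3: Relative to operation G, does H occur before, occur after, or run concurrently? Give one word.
Answer: after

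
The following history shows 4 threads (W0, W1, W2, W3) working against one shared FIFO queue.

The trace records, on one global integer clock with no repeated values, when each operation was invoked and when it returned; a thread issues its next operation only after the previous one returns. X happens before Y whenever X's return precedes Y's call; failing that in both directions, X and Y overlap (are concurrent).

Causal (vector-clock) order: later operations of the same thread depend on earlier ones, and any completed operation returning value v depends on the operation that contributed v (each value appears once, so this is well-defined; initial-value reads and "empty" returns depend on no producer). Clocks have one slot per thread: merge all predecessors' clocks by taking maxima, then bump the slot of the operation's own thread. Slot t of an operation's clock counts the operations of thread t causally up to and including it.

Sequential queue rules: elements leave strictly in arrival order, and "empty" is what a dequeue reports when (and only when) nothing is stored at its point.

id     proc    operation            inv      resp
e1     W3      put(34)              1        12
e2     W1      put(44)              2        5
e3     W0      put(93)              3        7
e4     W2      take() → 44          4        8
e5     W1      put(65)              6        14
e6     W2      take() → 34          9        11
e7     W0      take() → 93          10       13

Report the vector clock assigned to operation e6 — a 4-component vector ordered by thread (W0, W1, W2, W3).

(0, 1, 2, 1)

invoked at 1, e1 has no predecessors; its own W3 bump gives (0, 0, 0, 1)
invoked at 2, e2 has no predecessors; its own W1 bump gives (0, 1, 0, 0)
invoked at 3, e3 has no predecessors; its own W0 bump gives (1, 0, 0, 0)
merge at e4 (invoked 4): VC(e2)=(0, 1, 0, 0), own-thread bump on W2 → (0, 1, 1, 0)
merge at e5 (invoked 6): VC(e2)=(0, 1, 0, 0), own-thread bump on W1 → (0, 2, 0, 0)
merge at e7 (invoked 10): VC(e3)=(1, 0, 0, 0), own-thread bump on W0 → (2, 0, 0, 0)
merge at e6 (invoked 9): VC(e1)=(0, 0, 0, 1), VC(e4)=(0, 1, 1, 0), own-thread bump on W2 → (0, 1, 2, 1)
target: VC(e6) = (0, 1, 2, 1)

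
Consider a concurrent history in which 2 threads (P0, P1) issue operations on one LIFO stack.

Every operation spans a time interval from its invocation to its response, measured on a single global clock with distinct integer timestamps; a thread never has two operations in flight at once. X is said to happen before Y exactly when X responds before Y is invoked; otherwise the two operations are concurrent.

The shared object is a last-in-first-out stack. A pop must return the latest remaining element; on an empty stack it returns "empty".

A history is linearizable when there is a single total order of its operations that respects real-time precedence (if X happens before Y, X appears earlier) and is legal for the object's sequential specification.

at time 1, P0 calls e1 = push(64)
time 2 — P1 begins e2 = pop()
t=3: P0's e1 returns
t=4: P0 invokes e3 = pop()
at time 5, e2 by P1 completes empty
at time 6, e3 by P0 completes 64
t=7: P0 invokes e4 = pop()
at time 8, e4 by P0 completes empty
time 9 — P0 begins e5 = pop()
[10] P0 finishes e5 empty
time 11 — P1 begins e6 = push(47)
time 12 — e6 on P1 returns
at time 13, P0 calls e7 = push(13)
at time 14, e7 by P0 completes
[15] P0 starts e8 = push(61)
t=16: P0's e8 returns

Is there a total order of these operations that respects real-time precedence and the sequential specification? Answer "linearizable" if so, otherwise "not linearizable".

one valid linearization: e1, e3, e2, e4, e5, e6, e7, e8
after step 1 (e1 push(64)): stack <64>
after step 2 (e3 pop() → 64): stack <>
after step 3 (e2 pop() → empty): stack <>
after step 4 (e4 pop() → empty): stack <>
after step 5 (e5 pop() → empty): stack <>
after step 6 (e6 push(47)): stack <47>
after step 7 (e7 push(13)): stack <47,13>
after step 8 (e8 push(61)): stack <47,13,61>

linearizable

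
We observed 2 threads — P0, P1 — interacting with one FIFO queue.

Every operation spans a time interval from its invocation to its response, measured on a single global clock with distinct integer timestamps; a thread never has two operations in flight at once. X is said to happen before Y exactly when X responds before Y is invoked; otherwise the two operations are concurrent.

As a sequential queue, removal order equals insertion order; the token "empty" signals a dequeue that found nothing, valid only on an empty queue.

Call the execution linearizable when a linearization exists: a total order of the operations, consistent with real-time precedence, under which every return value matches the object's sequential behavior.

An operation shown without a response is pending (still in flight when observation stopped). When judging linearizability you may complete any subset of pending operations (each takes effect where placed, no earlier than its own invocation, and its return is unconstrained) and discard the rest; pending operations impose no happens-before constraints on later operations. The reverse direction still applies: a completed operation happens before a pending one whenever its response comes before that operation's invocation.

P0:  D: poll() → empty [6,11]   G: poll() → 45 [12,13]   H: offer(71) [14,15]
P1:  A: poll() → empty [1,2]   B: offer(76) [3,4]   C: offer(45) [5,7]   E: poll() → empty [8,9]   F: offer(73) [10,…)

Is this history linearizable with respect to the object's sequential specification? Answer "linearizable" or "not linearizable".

the violation lands at event 9, E's response at time 9: events 1..8 linearize, events 1..9 do not
a single order respects real time; the 4 completed FIFO queue operations fail replay along it
no completion choice of the 1 pending operation (D) rescues it — every subset was tried
for example A, B, C, E (pending dropped) fails at step 4: E poll() → empty is not legal there

not linearizable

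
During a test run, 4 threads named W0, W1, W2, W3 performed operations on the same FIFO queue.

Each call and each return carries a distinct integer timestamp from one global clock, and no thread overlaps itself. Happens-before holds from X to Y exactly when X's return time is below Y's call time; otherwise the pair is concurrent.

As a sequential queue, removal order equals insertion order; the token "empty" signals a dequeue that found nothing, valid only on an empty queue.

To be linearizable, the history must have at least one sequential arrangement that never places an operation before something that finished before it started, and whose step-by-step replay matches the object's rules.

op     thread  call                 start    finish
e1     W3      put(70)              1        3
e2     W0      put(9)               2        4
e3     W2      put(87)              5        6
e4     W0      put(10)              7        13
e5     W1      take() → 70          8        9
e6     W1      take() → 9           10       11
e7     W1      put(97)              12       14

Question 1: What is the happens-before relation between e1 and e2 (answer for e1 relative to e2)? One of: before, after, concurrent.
Answer: concurrent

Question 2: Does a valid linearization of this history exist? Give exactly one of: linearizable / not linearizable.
linearizable

witness order: e1, e2, e3, e4, e5, e6, e7
1. e1 put(70), leaving queue <70>
2. e2 put(9), leaving queue <70,9>
3. e3 put(87), leaving queue <70,9,87>
4. e4 put(10), leaving queue <70,9,87,10>
5. e5 take() → 70, leaving queue <9,87,10>
6. e6 take() → 9, leaving queue <87,10>
7. e7 put(97), leaving queue <87,10,97>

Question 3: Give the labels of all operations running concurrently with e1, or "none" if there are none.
Answer: e2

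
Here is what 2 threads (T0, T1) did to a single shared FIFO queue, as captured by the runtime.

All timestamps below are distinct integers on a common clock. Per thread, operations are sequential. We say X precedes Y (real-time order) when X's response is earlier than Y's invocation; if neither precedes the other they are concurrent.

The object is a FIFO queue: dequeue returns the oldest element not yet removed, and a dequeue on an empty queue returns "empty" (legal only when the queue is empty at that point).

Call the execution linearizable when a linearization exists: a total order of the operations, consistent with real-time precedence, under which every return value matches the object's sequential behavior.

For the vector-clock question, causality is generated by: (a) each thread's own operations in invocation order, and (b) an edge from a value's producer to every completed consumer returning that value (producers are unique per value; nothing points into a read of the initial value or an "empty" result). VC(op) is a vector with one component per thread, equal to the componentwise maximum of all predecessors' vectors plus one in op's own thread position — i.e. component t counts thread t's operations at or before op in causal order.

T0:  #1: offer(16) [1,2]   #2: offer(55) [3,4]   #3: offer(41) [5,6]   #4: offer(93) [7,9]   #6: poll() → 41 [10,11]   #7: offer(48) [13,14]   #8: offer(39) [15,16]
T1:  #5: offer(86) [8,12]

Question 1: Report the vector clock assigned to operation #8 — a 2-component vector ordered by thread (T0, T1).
Answer: (7, 0)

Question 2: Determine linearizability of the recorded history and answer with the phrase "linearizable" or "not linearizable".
cut after 10 events: linearizable; cut after 11 events (#6 responds, time 11): not linearizable
one real-time candidate order over the 5 completed operations — the FIFO queue replay rejects it
include/drop combinations of the 1 pending operation (#5) were all tried; none helps
for example #1, #2, #3, #4, #6 (pending dropped) fails at step 5: #6 poll() → 41 is not legal there

not linearizable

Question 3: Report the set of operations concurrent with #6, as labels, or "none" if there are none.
Answer: #5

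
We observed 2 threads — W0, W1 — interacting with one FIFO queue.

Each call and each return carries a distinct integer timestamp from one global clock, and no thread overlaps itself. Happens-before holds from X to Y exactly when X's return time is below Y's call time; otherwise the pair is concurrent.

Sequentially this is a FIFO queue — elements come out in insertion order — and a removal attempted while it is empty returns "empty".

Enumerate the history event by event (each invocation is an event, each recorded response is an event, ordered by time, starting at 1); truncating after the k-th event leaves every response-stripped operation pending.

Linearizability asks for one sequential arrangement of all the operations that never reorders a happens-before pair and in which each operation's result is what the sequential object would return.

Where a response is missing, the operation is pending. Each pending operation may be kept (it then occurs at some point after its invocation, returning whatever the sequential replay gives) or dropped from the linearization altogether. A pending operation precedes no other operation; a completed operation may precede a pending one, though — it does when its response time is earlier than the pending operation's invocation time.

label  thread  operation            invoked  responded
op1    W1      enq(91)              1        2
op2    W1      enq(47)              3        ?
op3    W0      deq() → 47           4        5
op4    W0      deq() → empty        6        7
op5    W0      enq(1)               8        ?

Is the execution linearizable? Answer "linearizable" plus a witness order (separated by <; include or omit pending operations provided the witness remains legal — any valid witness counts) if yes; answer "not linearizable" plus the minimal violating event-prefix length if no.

through event 4 a valid linearization exists; event 5 (op3 responding at time 5) ends that
the sole real-time-consistent order of 2 completed operations fails the FIFO queue replay
completion choices over the 1 pending operation (op2) were checked; none helps
take op1, op3 (pending dropped): step 2 already fails, because op3 deq() → 47 cannot occur there

not linearizable — minimal violating prefix: 5 events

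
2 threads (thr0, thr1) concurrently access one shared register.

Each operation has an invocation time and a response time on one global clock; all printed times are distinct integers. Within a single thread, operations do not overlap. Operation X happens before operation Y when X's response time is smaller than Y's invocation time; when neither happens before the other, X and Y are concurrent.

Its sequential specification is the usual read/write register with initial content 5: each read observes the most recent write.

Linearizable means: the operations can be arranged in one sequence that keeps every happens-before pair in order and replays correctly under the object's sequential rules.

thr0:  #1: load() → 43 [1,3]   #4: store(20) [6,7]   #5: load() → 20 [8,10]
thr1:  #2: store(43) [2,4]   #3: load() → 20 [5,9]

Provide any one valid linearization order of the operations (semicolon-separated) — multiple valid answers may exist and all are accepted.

#2; #1; #4; #3; #5

step 1: #2 store(43) — value 43
step 2: #1 load() → 43 — value 43
step 3: #4 store(20) — value 20
step 4: #3 load() → 20 — value 20
step 5: #5 load() → 20 — value 20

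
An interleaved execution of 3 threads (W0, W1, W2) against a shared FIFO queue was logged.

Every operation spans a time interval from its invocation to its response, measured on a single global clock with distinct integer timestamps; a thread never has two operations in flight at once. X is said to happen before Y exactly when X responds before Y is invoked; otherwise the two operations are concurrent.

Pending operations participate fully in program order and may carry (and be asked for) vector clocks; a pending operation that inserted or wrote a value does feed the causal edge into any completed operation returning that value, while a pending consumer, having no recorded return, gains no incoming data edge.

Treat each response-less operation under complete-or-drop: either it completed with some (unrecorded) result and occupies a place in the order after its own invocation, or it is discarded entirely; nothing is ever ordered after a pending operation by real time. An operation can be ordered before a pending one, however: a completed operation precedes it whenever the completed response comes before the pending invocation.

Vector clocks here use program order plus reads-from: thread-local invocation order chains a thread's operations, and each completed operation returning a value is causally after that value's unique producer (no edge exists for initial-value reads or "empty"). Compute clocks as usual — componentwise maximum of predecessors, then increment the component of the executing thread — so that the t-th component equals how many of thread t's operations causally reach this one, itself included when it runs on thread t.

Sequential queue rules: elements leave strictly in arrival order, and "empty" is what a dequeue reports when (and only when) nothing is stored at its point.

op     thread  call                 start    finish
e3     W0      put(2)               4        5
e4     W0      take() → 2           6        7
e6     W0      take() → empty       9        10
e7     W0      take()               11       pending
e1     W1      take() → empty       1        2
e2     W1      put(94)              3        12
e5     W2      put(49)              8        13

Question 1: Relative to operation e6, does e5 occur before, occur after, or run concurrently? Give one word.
concurrent

e5 spans [8,13], e6 spans [9,10]
the intervals overlap in both directions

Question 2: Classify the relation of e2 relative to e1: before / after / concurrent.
after

e2 spans [3,12], e1 spans [1,2]
resp(e1)=2 < inv(e2)=3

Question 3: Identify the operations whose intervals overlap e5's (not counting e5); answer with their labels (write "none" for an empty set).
e2, e6, e7

overlap test against e5 [8,13]: concurrent iff the interval meets 8..13
e1 [1,2]: before
e2 [3,12]: concurrent
e3 [4,5]: before
e4 [6,7]: before
e6 [9,10]: concurrent
e7 [11,…): concurrent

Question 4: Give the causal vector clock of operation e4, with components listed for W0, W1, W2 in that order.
(2, 0, 0)

no predecessors for e5 (invoked 8): W2 increments from zero → (0, 0, 1)
no predecessors for e1 (invoked 1): W1 increments from zero → (0, 1, 0)
no predecessors for e3 (invoked 4): W0 increments from zero → (1, 0, 0)
VC(e2, invoked at 3): max of VC(e1)=(0, 1, 0), then +1 on thread W1 → (0, 2, 0)
VC(e4, invoked at 6): max of VC(e3)=(1, 0, 0), then +1 on thread W0 → (2, 0, 0)
VC(e6, invoked at 9): max of VC(e4)=(2, 0, 0), then +1 on thread W0 → (3, 0, 0)
VC(e7, invoked at 11): max of VC(e6)=(3, 0, 0), then +1 on thread W0 → (4, 0, 0)
target: VC(e4) = (2, 0, 0)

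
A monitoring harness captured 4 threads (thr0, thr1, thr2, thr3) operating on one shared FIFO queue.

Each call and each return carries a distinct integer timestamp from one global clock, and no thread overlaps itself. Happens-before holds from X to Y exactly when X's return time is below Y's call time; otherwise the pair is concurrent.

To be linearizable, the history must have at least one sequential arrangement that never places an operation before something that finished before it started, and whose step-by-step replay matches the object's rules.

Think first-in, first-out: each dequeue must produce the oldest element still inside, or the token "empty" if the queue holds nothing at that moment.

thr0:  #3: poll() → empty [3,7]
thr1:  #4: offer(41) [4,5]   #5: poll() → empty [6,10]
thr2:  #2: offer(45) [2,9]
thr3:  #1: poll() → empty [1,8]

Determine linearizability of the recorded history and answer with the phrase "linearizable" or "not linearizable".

the violation lands at event 10, #5's response at time 10: events 1..9 linearize, events 1..10 do not
no legal order exists: 60 real-time-consistent candidates over 5 completed FIFO queue operations, all rejected
e.g. #1, #2, #3, #4, #5: illegal at step 3, since #3 poll() → empty cannot apply there
e.g. #1, #2, #4, #3, #5: illegal at step 4, since #3 poll() → empty cannot apply there

not linearizable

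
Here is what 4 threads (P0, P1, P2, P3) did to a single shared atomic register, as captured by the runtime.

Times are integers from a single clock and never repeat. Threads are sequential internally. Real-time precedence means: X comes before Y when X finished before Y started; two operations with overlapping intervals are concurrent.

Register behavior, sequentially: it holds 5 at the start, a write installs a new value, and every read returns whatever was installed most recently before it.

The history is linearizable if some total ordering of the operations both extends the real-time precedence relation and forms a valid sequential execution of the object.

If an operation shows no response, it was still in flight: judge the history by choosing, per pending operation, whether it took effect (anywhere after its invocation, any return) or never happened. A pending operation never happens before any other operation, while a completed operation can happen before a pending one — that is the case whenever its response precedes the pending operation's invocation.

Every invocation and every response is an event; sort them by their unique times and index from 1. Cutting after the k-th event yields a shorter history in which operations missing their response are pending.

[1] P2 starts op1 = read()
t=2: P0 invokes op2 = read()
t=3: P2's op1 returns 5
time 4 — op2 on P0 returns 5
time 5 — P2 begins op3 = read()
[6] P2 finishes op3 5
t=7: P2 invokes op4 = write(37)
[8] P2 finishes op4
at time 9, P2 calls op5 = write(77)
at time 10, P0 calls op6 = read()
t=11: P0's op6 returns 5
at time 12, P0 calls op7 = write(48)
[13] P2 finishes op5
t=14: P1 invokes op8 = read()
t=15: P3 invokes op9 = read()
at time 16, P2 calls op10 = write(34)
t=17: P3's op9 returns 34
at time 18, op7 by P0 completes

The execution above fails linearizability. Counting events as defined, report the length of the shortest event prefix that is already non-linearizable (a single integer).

events 1..10 are still linearizable — one witness is op1, op2, op3, op4:
step 1: op1 read() → 5 — value 5
step 2: op2 read() → 5 — value 5
step 3: op3 read() → 5 — value 5
step 4: op4 write(37) — value 37
at event 11 (op6's time-11 response) nothing linearizes any more
include/drop combinations of the 1 pending operation (op5) were all tried; none helps
e.g. op1, op2, op3, op4, op6 (pending dropped): illegal at step 5, since op6 read() → 5 cannot apply there
e.g. op2, op1, op3, op4, op6 (pending dropped): illegal at step 5, since op6 read() → 5 cannot apply there

11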